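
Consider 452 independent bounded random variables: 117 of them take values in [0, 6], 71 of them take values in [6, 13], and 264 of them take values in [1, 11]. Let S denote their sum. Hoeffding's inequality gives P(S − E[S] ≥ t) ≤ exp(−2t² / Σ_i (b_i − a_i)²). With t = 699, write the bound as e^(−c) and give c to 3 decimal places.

Σ(b_i − a_i)² = 117·6² + 71·7² + 264·10² = 34091.
c = 2t² / 34091 = 2·699² / 34091 = 28.6645.

28.665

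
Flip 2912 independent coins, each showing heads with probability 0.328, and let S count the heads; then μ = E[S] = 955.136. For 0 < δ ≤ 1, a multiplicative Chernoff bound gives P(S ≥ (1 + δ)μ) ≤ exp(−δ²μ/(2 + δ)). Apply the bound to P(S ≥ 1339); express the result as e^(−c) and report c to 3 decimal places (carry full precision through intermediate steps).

Write 1339 = (1 + δ)μ, so δ = 1339/955.136 − 1 = 0.4018946…
Then the exponent is δ²μ/(2 + δ) = (1339 − μ)² / (μ·(2 + δ)) = 64.229658.

64.230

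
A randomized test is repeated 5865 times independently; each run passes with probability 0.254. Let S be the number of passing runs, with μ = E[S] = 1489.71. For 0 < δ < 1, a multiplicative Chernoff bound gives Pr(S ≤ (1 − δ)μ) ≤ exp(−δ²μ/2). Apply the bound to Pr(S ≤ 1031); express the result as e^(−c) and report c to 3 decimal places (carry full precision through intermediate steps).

70.623

Write 1031 = (1 − δ)μ, so δ = 1 − 1031/1489.71 = 0.307919…
Then the exponent is δ²μ/2 = (μ − 1031)²/(2μ) = 70.622760.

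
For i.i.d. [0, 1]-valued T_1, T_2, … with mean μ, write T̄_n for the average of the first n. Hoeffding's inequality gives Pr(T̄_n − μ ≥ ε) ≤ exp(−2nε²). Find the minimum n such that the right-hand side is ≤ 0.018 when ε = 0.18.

62

Require exp(−2nε²) ≤ 0.018, i.e. 2nε² ≥ ln(1/0.018) = 4.017384.
So n ≥ 4.017384 / (2·0.18²) = 61.997.
The smallest integer n is 62.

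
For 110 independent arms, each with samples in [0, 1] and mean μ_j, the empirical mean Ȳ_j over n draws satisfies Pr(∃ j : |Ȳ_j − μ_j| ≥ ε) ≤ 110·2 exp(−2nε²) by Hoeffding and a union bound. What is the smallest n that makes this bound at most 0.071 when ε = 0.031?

4183

Need 2·110·exp(−2nε²) ≤ 0.071, i.e. exp(−2nε²) ≤ 0.071/220.
So 2nε² ≥ ln(220/0.071) = 8.038703.
Hence n ≥ 8.038703/(2·0.031²) = 4182.468.
The smallest integer n is 4183.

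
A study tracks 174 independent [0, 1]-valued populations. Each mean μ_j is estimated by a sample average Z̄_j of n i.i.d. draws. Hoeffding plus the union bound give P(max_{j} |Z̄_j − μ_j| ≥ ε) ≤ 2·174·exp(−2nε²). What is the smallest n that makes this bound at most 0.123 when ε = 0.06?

1104

Need 2·174·exp(−2nε²) ≤ 0.123, i.e. exp(−2nε²) ≤ 0.123/348.
So 2nε² ≥ ln(348/0.123) = 7.947773.
Hence n ≥ 7.947773/(2·0.06²) = 1103.857.
The smallest integer n is 1104.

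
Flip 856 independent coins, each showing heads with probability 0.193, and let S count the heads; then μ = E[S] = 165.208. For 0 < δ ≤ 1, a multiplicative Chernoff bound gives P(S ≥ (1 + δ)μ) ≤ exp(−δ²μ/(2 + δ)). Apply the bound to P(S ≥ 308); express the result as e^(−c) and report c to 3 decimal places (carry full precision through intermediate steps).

43.088

Write 308 = (1 + δ)μ, so δ = 308/165.208 − 1 = 0.8643165…
Then the exponent is δ²μ/(2 + δ) = (308 − μ)² / (μ·(2 + δ)) = 43.087934.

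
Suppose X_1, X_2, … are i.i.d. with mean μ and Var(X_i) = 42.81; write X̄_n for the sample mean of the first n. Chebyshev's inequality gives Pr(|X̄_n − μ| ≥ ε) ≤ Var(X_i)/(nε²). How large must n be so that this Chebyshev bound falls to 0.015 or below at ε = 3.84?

Require 42.81/(n·3.84²) ≤ 0.015, i.e. n ≥ 42.81/(0.015·3.84²) = 193.549.
The smallest integer n is 194.

194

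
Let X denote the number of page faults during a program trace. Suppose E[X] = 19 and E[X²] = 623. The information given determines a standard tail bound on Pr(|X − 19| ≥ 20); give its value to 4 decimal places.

The first two moments determine the variance, so Chebyshev's inequality is the sharpest standard bound available.
Var(X) = E[X²] − (E[X])² = 623 − 361 = 262.
Chebyshev's inequality: Pr(|X − μ| ≥ t) ≤ Var(X)/t² = 262/400 = 0.6550.

0.6550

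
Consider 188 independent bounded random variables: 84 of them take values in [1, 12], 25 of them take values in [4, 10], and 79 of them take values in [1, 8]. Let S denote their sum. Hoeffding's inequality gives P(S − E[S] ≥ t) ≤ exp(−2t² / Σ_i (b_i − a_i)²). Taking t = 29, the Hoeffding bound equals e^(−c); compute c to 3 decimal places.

Σ(b_i − a_i)² = 84·11² + 25·6² + 79·7² = 14935.
c = 2t² / 14935 = 2·29² / 14935 = 0.1126.

0.113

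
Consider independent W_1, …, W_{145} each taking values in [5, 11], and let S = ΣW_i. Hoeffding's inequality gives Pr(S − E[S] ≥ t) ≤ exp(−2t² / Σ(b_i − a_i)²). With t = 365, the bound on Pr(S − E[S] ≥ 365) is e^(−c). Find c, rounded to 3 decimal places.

51.044

Σ(b_i − a_i)² = 145·(6)² = 5220.
c = 2t²/5220 = 2·365²/5220 = 51.0441.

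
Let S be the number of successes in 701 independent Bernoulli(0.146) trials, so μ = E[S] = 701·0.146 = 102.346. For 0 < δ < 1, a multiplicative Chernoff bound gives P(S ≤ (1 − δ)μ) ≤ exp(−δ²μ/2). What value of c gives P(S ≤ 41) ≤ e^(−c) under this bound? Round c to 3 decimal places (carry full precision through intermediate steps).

Write 41 = (1 − δ)μ, so δ = 1 − 41/102.346 = 0.5993981…
Then the exponent is δ²μ/2 = (μ − 41)²/(2μ) = 18.385339.

18.385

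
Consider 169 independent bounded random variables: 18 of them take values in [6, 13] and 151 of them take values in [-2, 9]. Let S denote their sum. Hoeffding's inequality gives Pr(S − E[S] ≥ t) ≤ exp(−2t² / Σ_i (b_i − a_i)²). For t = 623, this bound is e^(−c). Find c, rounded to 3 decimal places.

40.529

Σ(b_i − a_i)² = 18·7² + 151·11² = 19153.
c = 2t² / 19153 = 2·623² / 19153 = 40.5293.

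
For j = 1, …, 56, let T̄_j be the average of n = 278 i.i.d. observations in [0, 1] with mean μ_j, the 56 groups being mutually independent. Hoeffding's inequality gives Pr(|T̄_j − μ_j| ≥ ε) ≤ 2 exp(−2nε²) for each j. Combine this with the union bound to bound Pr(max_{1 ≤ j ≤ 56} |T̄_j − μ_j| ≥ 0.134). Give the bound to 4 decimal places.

0.0052

Per-experiment Hoeffding bound: 2·exp(−2·278·0.134²) = 2·exp(−9.98354) = 0.000092307.
Union bound over 56 events: 56·0.000092307 = 0.00517.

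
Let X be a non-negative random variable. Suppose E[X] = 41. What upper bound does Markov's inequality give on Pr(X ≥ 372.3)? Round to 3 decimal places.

Markov's inequality: for a non-negative random variable, Pr(X ≥ a) ≤ E[X]/a.
Here E[X] = 41 and a = 372.3, so the bound is 41/372.3 = 0.1101.

0.110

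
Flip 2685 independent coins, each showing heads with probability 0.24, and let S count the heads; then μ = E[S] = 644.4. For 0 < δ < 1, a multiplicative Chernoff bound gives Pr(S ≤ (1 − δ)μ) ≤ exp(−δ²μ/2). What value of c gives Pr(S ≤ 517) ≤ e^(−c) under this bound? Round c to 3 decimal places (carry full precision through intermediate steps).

12.594

Write 517 = (1 − δ)μ, so δ = 1 − 517/644.4 = 0.1977033…
Then the exponent is δ²μ/2 = (μ − 517)²/(2μ) = 12.593700.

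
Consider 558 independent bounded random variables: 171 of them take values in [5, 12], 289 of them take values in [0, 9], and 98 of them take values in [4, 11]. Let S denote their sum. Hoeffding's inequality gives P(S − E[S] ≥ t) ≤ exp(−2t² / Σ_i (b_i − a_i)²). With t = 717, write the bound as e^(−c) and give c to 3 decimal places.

28.100

Σ(b_i − a_i)² = 171·7² + 289·9² + 98·7² = 36590.
c = 2t² / 36590 = 2·717² / 36590 = 28.1000.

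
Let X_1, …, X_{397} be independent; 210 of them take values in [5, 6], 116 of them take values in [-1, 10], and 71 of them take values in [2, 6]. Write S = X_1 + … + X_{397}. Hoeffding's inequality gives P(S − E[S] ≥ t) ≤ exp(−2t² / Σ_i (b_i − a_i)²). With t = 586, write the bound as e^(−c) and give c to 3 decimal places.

Σ(b_i − a_i)² = 210·1² + 116·11² + 71·4² = 15382.
c = 2t² / 15382 = 2·586² / 15382 = 44.6491.

44.649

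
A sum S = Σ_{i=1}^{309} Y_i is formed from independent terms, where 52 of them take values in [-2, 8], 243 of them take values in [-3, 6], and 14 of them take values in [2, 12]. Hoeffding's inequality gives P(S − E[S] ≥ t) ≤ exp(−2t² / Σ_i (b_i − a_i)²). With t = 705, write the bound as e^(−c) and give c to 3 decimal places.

Σ(b_i − a_i)² = 52·10² + 243·9² + 14·10² = 26283.
c = 2t² / 26283 = 2·705² / 26283 = 37.8210.

37.821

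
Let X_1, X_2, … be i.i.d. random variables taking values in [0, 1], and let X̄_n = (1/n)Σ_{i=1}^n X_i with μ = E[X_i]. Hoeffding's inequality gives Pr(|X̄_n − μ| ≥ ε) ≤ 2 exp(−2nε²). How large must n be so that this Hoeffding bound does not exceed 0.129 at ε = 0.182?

42

Require 2·exp(−2nε²) ≤ 0.129, i.e. 2nε² ≥ ln(2/0.129) = 2.741090.
So n ≥ 2.741090 / (2·0.182²) = 41.376.
The smallest integer n is 42.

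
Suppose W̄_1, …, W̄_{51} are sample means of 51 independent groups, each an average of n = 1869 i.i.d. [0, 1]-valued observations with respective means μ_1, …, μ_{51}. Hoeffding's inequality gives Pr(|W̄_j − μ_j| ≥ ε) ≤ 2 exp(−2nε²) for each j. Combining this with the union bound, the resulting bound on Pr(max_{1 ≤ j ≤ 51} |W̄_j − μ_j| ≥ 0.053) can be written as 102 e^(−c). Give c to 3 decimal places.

10.500

Union bound over the 51 events: Pr(max_{1 ≤ j ≤ 51} |W̄_j − μ_j| ≥ 0.053) ≤ 51·2·exp(−2nε²) = 102 exp(−2·1869·0.053²).
So c = 2·1869·0.053² = 10.5000.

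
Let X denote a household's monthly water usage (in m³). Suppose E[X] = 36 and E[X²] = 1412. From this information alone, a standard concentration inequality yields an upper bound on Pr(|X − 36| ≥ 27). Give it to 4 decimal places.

The first two moments determine the variance, so Chebyshev's inequality is the sharpest standard bound available.
Var(X) = E[X²] − (E[X])² = 1412 − 1296 = 116.
Chebyshev's inequality: Pr(|X − μ| ≥ t) ≤ Var(X)/t² = 116/729 = 0.1591.

0.1591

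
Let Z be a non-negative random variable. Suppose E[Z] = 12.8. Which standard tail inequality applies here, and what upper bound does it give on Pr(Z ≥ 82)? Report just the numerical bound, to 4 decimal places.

Only the mean of a non-negative variable is known, so Markov's inequality is the applicable tail bound.
Markov's inequality: for a non-negative random variable, Pr(Z ≥ a) ≤ E[Z]/a.
Here E[Z] = 12.8 and a = 82, so the bound is 12.8/82 = 0.1561.

0.1561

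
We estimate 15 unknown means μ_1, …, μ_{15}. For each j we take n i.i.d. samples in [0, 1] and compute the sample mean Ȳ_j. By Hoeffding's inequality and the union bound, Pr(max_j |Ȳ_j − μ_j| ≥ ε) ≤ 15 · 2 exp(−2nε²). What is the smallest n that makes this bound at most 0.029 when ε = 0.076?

Need 2·15·exp(−2nε²) ≤ 0.029, i.e. exp(−2nε²) ≤ 0.029/30.
So 2nε² ≥ ln(30/0.029) = 6.941657.
Hence n ≥ 6.941657/(2·0.076²) = 600.905.
The smallest integer n is 601.

601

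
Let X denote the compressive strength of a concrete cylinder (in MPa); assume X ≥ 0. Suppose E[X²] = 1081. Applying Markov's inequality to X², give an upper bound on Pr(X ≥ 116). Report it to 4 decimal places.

0.0803

Since X ≥ 0, the event {X ≥ 116} is the same as {X² ≥ 13456}.
Markov's inequality applied to X² gives Pr(X² ≥ 13456) ≤ E[X²]/13456 = 1081/13456 = 0.0803.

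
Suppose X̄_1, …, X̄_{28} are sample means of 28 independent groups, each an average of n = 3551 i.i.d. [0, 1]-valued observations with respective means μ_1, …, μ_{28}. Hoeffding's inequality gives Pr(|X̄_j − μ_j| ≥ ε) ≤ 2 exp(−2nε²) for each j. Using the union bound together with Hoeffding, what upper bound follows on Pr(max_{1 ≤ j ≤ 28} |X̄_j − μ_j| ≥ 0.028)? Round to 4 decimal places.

Per-experiment Hoeffding bound: 2·exp(−2·3551·0.028²) = 2·exp(−5.56797) = 0.0076365.
Union bound over 28 events: 28·0.0076365 = 0.21382.

0.2138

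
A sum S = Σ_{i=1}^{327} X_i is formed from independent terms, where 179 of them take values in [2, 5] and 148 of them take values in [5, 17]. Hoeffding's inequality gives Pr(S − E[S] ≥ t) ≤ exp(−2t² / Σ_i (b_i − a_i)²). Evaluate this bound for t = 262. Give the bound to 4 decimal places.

0.0025

Σ(b_i − a_i)² = 179·3² + 148·12² = 22923.
Exponent = 2·262² / 22923 = 5.98909.
Bound = exp(−5.98909) = 0.00251.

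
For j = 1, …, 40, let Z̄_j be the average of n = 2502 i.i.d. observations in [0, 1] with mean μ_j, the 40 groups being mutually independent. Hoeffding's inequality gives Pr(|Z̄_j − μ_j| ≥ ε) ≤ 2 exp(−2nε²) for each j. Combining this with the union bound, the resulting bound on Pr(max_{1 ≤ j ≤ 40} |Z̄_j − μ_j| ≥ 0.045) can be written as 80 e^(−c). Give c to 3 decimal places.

10.133

Union bound over the 40 events: Pr(max_{1 ≤ j ≤ 40} |Z̄_j − μ_j| ≥ 0.045) ≤ 40·2·exp(−2nε²) = 80 exp(−2·2502·0.045²).
So c = 2·2502·0.045² = 10.1331.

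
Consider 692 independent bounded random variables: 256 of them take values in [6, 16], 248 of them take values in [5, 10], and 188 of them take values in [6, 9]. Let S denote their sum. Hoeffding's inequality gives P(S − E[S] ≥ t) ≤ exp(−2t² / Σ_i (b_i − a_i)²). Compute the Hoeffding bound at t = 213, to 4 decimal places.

0.0666

Σ(b_i − a_i)² = 256·10² + 248·5² + 188·3² = 33492.
Exponent = 2·213² / 33492 = 2.70924.
Bound = exp(−2.70924) = 0.06659.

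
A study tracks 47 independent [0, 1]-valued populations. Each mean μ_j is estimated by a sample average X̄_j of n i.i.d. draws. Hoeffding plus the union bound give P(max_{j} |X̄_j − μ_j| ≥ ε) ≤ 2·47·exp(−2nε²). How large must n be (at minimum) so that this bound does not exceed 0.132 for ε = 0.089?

415

Need 2·47·exp(−2nε²) ≤ 0.132, i.e. exp(−2nε²) ≤ 0.132/94.
So 2nε² ≥ ln(94/0.132) = 6.568248.
Hence n ≥ 6.568248/(2·0.089²) = 414.610.
The smallest integer n is 415.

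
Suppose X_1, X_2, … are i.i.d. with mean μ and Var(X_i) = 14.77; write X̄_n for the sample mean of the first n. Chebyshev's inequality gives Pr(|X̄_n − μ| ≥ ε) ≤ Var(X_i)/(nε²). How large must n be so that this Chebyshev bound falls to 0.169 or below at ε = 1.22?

59

Require 14.77/(n·1.22²) ≤ 0.169, i.e. n ≥ 14.77/(0.169·1.22²) = 58.718.
The smallest integer n is 59.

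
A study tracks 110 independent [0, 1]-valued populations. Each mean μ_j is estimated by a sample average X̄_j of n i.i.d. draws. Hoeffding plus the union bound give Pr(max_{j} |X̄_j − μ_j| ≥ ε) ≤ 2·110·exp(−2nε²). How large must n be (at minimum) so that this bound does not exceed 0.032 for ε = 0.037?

3228

Need 2·110·exp(−2nε²) ≤ 0.032, i.e. exp(−2nε²) ≤ 0.032/220.
So 2nε² ≥ ln(220/0.032) = 8.835647.
Hence n ≥ 8.835647/(2·0.037²) = 3227.044.
The smallest integer n is 3228.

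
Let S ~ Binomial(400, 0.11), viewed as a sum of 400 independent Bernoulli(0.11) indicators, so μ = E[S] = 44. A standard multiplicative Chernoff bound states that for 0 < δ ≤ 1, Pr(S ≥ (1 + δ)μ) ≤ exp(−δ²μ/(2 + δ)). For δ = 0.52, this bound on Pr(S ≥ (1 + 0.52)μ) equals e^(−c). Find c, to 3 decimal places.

c = δ²μ/(2 + δ) = 0.52²·44/(2 + 0.52) = 4.7213.

4.721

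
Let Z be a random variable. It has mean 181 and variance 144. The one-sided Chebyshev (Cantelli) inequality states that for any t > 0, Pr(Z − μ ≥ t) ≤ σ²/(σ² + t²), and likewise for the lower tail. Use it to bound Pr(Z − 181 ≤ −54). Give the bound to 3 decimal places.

0.047

Here σ² = 144 and t = 54, so σ² + t² = 3060.
Cantelli's bound: 144/3060 = 0.0471.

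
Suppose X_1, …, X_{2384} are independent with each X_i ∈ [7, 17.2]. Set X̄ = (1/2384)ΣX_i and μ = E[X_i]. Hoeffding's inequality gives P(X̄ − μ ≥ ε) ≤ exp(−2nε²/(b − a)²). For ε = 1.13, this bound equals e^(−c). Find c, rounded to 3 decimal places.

c = 2nε²/(b − a)² = 2·2384·1.13² / 10.2² = 58.5184.

58.518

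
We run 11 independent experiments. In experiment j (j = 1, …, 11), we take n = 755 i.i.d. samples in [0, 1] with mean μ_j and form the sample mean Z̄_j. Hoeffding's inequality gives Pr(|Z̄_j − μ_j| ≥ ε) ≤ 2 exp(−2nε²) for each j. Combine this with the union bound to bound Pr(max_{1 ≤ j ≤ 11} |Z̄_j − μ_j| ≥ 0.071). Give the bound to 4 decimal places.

Per-experiment Hoeffding bound: 2·exp(−2·755·0.071²) = 2·exp(−7.61191) = 0.00098905.
Union bound over 11 events: 11·0.00098905 = 0.01088.

0.0109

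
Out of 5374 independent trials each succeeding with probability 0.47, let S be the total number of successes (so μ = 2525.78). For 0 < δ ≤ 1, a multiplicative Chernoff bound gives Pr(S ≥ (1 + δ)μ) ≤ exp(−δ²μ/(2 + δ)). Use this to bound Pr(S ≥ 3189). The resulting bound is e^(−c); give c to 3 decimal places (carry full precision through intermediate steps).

76.969

Write 3189 = (1 + δ)μ, so δ = 3189/2525.78 − 1 = 0.2625803…
Then the exponent is δ²μ/(2 + δ) = (3189 − μ)² / (μ·(2 + δ)) = 76.968977.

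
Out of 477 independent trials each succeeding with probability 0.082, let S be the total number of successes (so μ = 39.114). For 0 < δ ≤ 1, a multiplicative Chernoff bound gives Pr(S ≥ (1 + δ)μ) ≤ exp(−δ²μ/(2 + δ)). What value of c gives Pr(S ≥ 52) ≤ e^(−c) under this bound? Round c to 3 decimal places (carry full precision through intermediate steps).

Write 52 = (1 + δ)μ, so δ = 52/39.114 − 1 = 0.3294473…
Then the exponent is δ²μ/(2 + δ) = (52 − μ)² / (μ·(2 + δ)) = 1.822431.

1.822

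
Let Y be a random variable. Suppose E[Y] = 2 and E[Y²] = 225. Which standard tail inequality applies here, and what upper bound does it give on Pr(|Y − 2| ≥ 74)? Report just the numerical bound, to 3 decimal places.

0.040

The first two moments determine the variance, so Chebyshev's inequality is the sharpest standard bound available.
Var(Y) = E[Y²] − (E[Y])² = 225 − 4 = 221.
Chebyshev's inequality: Pr(|Y − μ| ≥ t) ≤ Var(Y)/t² = 221/5476 = 0.0404.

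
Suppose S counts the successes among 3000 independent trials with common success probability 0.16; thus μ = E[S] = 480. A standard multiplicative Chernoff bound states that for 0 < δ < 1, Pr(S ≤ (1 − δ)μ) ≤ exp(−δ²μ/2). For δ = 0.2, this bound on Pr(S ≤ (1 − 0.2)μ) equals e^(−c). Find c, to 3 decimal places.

9.600

c = δ²μ/2 = 0.2²·480/2 = 9.6000.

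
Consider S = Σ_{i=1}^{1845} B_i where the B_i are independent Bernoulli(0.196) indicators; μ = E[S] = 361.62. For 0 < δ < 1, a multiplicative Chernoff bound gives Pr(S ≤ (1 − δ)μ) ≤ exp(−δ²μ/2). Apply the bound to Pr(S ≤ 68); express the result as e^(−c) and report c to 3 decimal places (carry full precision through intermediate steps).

Write 68 = (1 − δ)μ, so δ = 1 − 68/361.62 = 0.8119573…
Then the exponent is δ²μ/2 = (μ − 68)²/(2μ) = 119.203452.

119.203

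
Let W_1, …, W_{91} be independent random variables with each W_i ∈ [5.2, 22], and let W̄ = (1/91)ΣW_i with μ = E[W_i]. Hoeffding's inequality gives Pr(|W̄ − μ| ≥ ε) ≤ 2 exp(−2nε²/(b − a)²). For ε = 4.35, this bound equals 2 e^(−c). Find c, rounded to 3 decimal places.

c = 2nε²/(b − a)² = 2·91·4.35² / 16.8² = 12.2020.

12.202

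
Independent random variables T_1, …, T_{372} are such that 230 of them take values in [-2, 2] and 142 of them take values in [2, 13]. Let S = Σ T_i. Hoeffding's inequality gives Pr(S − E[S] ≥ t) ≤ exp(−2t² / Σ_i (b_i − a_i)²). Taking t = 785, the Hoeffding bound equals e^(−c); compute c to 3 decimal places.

Σ(b_i − a_i)² = 230·4² + 142·11² = 20862.
c = 2t² / 20862 = 2·785² / 20862 = 59.0763.

59.076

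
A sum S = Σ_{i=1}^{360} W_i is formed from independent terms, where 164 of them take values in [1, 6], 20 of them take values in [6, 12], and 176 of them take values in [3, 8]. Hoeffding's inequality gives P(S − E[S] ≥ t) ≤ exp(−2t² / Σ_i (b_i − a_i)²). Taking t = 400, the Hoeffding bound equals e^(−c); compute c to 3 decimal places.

Σ(b_i − a_i)² = 164·5² + 20·6² + 176·5² = 9220.
c = 2t² / 9220 = 2·400² / 9220 = 34.7072.

34.707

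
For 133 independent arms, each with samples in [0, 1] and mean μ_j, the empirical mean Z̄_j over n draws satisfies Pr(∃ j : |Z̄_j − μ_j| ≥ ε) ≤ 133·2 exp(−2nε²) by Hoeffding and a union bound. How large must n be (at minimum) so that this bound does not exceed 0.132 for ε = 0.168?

135

Need 2·133·exp(−2nε²) ≤ 0.132, i.e. exp(−2nε²) ≤ 0.132/266.
So 2nε² ≥ ln(266/0.132) = 7.608450.
Hence n ≥ 7.608450/(2·0.168²) = 134.787.
The smallest integer n is 135.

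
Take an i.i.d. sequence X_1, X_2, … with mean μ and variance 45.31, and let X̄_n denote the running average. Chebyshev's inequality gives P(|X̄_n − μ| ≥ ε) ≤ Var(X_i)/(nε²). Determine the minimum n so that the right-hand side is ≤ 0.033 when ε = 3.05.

148

Require 45.31/(n·3.05²) ≤ 0.033, i.e. n ≥ 45.31/(0.033·3.05²) = 147.598.
The smallest integer n is 148.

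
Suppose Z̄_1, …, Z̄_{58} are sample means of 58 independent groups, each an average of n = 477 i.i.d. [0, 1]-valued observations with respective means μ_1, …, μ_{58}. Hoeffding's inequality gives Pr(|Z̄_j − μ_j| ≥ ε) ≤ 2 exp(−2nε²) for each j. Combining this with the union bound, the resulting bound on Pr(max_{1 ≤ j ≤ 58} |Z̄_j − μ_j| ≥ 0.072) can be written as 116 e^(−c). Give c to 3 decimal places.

4.946

Union bound over the 58 events: Pr(max_{1 ≤ j ≤ 58} |Z̄_j − μ_j| ≥ 0.072) ≤ 58·2·exp(−2nε²) = 116 exp(−2·477·0.072²).
So c = 2·477·0.072² = 4.9455.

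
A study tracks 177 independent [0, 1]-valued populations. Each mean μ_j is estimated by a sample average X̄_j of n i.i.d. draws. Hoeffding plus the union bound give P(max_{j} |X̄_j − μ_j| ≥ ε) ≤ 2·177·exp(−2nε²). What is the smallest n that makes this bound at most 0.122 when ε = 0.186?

Need 2·177·exp(−2nε²) ≤ 0.122, i.e. exp(−2nε²) ≤ 0.122/354.
So 2nε² ≥ ln(354/0.122) = 7.973031.
Hence n ≥ 7.973031/(2·0.186²) = 115.231.
The smallest integer n is 116.

116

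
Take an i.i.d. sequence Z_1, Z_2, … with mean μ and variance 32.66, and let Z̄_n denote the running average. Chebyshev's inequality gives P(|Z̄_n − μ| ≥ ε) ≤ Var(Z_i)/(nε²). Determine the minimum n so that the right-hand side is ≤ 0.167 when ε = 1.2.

136

Require 32.66/(n·1.2²) ≤ 0.167, i.e. n ≥ 32.66/(0.167·1.2²) = 135.812.
The smallest integer n is 136.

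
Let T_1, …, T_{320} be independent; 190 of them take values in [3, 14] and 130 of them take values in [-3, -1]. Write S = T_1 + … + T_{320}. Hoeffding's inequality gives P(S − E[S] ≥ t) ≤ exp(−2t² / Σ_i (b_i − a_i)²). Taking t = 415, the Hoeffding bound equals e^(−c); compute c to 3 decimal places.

14.651

Σ(b_i − a_i)² = 190·11² + 130·2² = 23510.
c = 2t² / 23510 = 2·415² / 23510 = 14.6512.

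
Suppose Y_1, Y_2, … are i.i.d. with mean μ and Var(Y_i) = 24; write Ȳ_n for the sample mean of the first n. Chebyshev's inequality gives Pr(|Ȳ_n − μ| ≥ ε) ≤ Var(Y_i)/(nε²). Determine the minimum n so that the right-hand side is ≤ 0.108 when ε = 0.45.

1098

Require 24/(n·0.45²) ≤ 0.108, i.e. n ≥ 24/(0.108·0.45²) = 1097.394.
The smallest integer n is 1098.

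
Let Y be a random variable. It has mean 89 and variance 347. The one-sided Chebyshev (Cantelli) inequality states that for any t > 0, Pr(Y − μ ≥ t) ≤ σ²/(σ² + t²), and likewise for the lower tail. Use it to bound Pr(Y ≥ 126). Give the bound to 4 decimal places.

Here σ² = 347 and t = 37, so σ² + t² = 1716.
Cantelli's bound: 347/1716 = 0.2022.

0.2022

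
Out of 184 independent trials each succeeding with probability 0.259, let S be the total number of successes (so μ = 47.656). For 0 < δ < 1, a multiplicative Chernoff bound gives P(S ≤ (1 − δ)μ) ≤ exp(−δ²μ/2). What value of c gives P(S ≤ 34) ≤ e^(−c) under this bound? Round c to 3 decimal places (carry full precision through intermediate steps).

Write 34 = (1 − δ)μ, so δ = 1 − 34/47.656 = 0.2865536…
Then the exponent is δ²μ/2 = (μ − 34)²/(2μ) = 1.956588.

1.957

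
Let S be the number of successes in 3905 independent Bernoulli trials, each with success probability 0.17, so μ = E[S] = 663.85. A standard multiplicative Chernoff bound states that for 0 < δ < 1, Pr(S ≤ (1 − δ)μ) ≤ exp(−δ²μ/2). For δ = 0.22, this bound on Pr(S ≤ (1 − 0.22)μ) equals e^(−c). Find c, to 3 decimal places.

16.065

c = δ²μ/2 = 0.22²·663.85/2 = 16.0652.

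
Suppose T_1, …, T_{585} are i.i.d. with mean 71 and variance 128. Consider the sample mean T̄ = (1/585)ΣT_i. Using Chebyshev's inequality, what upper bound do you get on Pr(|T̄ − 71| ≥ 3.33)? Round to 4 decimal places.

Var(T̄) = Var(T_i)/n = 128/585 = 0.2188.
Chebyshev: Pr(|T̄ − 71| ≥ 3.33) ≤ Var(T̄)/(3.33)² = 128/(585·3.33²) = 0.0197.

0.0197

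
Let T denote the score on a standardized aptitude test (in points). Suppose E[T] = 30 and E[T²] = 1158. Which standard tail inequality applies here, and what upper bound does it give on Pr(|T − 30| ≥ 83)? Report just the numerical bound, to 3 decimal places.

0.037

The first two moments determine the variance, so Chebyshev's inequality is the sharpest standard bound available.
Var(T) = E[T²] − (E[T])² = 1158 − 900 = 258.
Chebyshev's inequality: Pr(|T − μ| ≥ t) ≤ Var(T)/t² = 258/6889 = 0.0375.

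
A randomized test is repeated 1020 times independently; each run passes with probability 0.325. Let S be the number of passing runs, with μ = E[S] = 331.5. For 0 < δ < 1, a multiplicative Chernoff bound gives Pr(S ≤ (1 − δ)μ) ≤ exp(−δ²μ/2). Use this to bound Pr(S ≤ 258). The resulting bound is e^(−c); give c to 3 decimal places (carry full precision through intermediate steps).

8.148

Write 258 = (1 − δ)μ, so δ = 1 − 258/331.5 = 0.2217195…
Then the exponent is δ²μ/2 = (μ − 258)²/(2μ) = 8.148190.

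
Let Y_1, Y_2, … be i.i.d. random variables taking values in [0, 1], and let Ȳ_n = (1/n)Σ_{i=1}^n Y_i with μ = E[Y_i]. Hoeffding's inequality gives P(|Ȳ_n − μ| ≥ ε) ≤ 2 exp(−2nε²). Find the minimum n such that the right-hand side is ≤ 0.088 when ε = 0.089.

Require 2·exp(−2nε²) ≤ 0.088, i.e. 2nε² ≥ ln(2/0.088) = 3.123566.
So n ≥ 3.123566 / (2·0.089²) = 197.170.
The smallest integer n is 198.

198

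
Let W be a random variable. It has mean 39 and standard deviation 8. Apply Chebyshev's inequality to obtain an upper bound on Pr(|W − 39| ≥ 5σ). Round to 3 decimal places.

0.040

Chebyshev: Pr(|W − μ| ≥ t) ≤ Var(W)/t².
Var(W) = σ² = 8² = 64.
t = 5·8 = 40.
Bound = 64 / 1600 = 0.0400.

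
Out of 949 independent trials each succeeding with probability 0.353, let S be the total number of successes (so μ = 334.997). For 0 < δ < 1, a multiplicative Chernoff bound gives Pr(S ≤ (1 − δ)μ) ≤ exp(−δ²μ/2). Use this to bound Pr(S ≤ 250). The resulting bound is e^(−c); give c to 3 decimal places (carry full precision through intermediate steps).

10.783

Write 250 = (1 − δ)μ, so δ = 1 − 250/334.997 = 0.2537247…
Then the exponent is δ²μ/2 = (μ − 250)²/(2μ) = 10.782917.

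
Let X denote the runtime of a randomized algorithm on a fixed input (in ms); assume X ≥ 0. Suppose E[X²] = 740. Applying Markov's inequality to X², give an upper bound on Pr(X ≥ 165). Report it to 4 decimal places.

Since X ≥ 0, the event {X ≥ 165} is the same as {X² ≥ 27225}.
Markov's inequality applied to X² gives Pr(X² ≥ 27225) ≤ E[X²]/27225 = 740/27225 = 0.0272.

0.0272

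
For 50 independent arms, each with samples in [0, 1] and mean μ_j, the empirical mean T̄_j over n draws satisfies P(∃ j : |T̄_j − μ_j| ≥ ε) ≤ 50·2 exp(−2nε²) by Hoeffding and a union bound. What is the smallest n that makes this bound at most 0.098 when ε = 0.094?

393

Need 2·50·exp(−2nε²) ≤ 0.098, i.e. exp(−2nε²) ≤ 0.098/100.
So 2nε² ≥ ln(100/0.098) = 6.927958.
Hence n ≥ 6.927958/(2·0.094²) = 392.030.
The smallest integer n is 393.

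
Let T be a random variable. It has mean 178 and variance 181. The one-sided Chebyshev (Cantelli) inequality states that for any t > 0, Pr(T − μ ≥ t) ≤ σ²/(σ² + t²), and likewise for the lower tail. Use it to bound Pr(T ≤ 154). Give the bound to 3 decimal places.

Here σ² = 181 and t = 24, so σ² + t² = 757.
Cantelli's bound: 181/757 = 0.2391.

0.239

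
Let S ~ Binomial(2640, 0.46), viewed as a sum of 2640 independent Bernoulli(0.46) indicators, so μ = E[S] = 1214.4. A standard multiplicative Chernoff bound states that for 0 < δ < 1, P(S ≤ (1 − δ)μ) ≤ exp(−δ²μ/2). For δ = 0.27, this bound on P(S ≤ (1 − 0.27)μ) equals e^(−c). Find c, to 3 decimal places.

44.265

c = δ²μ/2 = 0.27²·1214.4/2 = 44.2649.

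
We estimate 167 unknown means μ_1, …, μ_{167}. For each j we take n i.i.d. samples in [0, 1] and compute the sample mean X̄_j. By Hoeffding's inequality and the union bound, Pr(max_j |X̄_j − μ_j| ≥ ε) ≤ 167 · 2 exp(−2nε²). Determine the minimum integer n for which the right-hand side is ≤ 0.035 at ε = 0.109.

386

Need 2·167·exp(−2nε²) ≤ 0.035, i.e. exp(−2nε²) ≤ 0.035/334.
So 2nε² ≥ ln(334/0.035) = 9.163548.
Hence n ≥ 9.163548/(2·0.109²) = 385.639.
The smallest integer n is 386.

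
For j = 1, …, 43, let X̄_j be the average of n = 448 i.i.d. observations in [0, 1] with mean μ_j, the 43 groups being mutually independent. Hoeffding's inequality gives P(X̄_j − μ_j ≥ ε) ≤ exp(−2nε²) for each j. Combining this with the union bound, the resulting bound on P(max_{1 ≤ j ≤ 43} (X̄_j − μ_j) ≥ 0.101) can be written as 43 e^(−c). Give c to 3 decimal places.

9.140

Union bound over the 43 events: P(max_{1 ≤ j ≤ 43} (X̄_j − μ_j) ≥ 0.101) ≤ 43·exp(−2nε²) = 43 exp(−2·448·0.101²).
So c = 2·448·0.101² = 9.1401.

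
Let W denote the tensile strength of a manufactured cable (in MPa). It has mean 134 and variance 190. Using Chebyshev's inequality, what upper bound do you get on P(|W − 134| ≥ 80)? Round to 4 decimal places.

0.0297

Chebyshev: P(|W − μ| ≥ t) ≤ Var(W)/t².
Bound = 190 / 6400 = 0.0297.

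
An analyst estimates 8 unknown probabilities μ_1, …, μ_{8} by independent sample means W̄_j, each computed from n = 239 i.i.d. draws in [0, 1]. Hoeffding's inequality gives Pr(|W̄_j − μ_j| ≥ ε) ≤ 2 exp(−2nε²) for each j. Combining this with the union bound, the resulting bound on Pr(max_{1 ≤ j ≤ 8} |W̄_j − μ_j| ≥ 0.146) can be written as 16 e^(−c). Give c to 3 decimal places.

10.189

Union bound over the 8 events: Pr(max_{1 ≤ j ≤ 8} |W̄_j − μ_j| ≥ 0.146) ≤ 8·2·exp(−2nε²) = 16 exp(−2·239·0.146²).
So c = 2·239·0.146² = 10.1890.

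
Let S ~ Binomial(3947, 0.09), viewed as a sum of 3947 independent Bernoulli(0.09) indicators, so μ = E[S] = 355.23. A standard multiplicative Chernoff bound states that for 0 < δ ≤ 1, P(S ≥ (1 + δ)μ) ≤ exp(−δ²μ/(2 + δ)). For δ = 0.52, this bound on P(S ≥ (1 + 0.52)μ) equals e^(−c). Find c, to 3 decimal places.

c = δ²μ/(2 + δ) = 0.52²·355.23/(2 + 0.52) = 38.1167.

38.117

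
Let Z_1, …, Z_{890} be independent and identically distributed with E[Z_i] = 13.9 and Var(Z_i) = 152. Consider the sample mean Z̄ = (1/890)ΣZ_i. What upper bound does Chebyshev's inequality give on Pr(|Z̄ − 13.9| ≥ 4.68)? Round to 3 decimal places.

0.008

Var(Z̄) = Var(Z_i)/n = 152/890 = 0.17079.
Chebyshev: Pr(|Z̄ − 13.9| ≥ 4.68) ≤ Var(Z̄)/(4.68)² = 152/(890·4.68²) = 0.0078.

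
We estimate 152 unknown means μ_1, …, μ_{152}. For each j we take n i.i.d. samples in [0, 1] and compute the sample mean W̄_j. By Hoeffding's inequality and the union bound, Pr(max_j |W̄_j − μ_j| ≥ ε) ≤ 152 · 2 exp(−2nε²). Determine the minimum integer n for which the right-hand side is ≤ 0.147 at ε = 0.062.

Need 2·152·exp(−2nε²) ≤ 0.147, i.e. exp(−2nε²) ≤ 0.147/304.
So 2nε² ≥ ln(304/0.147) = 7.634350.
Hence n ≥ 7.634350/(2·0.062²) = 993.022.
The smallest integer n is 994.

994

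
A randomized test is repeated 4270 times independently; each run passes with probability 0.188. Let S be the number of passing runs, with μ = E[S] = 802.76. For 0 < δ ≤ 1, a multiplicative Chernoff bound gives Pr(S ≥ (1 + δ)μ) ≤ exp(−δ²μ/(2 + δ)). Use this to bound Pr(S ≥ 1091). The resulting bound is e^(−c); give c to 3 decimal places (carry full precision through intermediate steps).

43.872

Write 1091 = (1 + δ)μ, so δ = 1091/802.76 − 1 = 0.3590612…
Then the exponent is δ²μ/(2 + δ) = (1091 − μ)² / (μ·(2 + δ)) = 43.871609.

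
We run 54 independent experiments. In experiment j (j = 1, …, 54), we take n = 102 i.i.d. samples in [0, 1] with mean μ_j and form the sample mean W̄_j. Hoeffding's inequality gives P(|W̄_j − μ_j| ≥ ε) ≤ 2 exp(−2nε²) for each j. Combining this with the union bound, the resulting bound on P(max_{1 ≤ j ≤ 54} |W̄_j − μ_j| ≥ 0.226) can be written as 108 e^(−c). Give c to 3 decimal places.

Union bound over the 54 events: P(max_{1 ≤ j ≤ 54} |W̄_j − μ_j| ≥ 0.226) ≤ 54·2·exp(−2nε²) = 108 exp(−2·102·0.226²).
So c = 2·102·0.226² = 10.4195.

10.420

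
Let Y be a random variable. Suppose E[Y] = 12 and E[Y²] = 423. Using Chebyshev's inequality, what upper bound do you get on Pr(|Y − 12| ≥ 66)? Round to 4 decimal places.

0.0640

Var(Y) = E[Y²] − (E[Y])² = 423 − 144 = 279.
Chebyshev's inequality: Pr(|Y − μ| ≥ t) ≤ Var(Y)/t² = 279/4356 = 0.0640.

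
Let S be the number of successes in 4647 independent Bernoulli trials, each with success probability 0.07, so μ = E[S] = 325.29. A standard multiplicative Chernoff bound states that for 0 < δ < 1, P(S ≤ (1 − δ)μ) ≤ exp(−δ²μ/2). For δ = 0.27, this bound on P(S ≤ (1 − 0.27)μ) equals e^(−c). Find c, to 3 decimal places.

11.857

c = δ²μ/2 = 0.27²·325.29/2 = 11.8568.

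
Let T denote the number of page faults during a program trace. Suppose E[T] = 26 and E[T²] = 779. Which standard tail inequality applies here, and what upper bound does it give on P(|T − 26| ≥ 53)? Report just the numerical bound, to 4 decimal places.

The first two moments determine the variance, so Chebyshev's inequality is the sharpest standard bound available.
Var(T) = E[T²] − (E[T])² = 779 − 676 = 103.
Chebyshev's inequality: P(|T − μ| ≥ t) ≤ Var(T)/t² = 103/2809 = 0.0367.

0.0367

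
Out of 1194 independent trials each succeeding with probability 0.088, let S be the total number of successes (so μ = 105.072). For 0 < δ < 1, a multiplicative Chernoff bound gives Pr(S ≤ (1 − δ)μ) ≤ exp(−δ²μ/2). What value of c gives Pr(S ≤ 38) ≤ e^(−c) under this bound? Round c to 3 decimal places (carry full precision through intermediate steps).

Write 38 = (1 − δ)μ, so δ = 1 − 38/105.072 = 0.6383432…
Then the exponent is δ²μ/2 = (μ − 38)²/(2μ) = 21.407479.

21.407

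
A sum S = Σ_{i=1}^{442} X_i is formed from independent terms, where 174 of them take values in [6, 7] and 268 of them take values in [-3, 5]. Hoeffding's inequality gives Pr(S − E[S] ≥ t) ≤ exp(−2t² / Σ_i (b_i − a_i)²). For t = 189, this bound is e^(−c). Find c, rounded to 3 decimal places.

4.123

Σ(b_i − a_i)² = 174·1² + 268·8² = 17326.
c = 2t² / 17326 = 2·189² / 17326 = 4.1234.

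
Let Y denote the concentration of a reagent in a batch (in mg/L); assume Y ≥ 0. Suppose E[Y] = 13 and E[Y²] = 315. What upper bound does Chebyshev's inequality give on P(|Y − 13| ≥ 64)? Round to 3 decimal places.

Var(Y) = E[Y²] − (E[Y])² = 315 − 169 = 146.
Chebyshev's inequality: P(|Y − μ| ≥ t) ≤ Var(Y)/t² = 146/4096 = 0.0356.

0.036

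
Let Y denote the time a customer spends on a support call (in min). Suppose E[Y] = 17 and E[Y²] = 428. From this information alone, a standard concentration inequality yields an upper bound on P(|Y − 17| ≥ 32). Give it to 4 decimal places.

0.1357

The first two moments determine the variance, so Chebyshev's inequality is the sharpest standard bound available.
Var(Y) = E[Y²] − (E[Y])² = 428 − 289 = 139.
Chebyshev's inequality: P(|Y − μ| ≥ t) ≤ Var(Y)/t² = 139/1024 = 0.1357.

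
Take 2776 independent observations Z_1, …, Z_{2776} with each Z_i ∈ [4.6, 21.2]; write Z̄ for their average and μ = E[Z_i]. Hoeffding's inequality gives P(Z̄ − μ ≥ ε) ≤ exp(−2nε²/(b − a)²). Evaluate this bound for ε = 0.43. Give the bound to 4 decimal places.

0.0241

Exponent: 2nε²/(b − a)² = 2·2776·0.43² / 16.6² = 3.72538.
Bound = exp(−3.72538) = 0.02410.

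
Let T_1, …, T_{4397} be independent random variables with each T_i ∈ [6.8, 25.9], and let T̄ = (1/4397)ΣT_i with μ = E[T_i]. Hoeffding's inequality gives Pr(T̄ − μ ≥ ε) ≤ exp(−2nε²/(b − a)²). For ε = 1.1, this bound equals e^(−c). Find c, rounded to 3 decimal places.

29.168

c = 2nε²/(b − a)² = 2·4397·1.1² / 19.1² = 29.1679.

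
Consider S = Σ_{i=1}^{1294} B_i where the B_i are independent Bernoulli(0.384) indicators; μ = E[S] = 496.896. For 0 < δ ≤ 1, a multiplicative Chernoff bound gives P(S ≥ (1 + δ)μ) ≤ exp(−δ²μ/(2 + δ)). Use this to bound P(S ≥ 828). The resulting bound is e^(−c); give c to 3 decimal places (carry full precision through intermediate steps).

82.746

Write 828 = (1 + δ)μ, so δ = 828/496.896 − 1 = 0.6663447…
Then the exponent is δ²μ/(2 + δ) = (828 − μ)² / (μ·(2 + δ)) = 82.746011.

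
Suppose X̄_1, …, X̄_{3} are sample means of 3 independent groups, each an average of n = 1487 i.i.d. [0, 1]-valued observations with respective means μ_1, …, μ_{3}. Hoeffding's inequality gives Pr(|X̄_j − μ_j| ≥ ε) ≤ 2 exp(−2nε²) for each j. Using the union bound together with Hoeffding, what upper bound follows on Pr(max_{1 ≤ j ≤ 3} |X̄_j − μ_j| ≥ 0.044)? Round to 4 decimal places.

0.0190

Per-experiment Hoeffding bound: 2·exp(−2·1487·0.044²) = 2·exp(−5.75766) = 0.006317.
Union bound over 3 events: 3·0.006317 = 0.01895.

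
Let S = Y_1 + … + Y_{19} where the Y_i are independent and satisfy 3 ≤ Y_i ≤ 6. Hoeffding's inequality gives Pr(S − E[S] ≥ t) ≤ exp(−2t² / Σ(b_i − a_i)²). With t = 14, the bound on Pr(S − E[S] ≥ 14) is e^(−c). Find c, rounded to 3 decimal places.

Σ(b_i − a_i)² = 19·(3)² = 171.
c = 2t²/171 = 2·14²/171 = 2.2924.

2.292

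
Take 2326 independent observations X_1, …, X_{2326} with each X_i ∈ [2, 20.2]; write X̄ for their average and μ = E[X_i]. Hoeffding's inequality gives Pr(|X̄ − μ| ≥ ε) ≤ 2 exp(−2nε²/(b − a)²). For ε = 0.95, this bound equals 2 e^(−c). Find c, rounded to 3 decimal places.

c = 2nε²/(b − a)² = 2·2326·0.95² / 18.2² = 12.6749.

12.675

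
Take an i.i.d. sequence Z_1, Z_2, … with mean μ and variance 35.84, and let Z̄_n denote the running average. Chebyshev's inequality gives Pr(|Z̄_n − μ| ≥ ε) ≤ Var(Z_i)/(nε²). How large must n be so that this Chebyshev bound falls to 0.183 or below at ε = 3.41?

Require 35.84/(n·3.41²) ≤ 0.183, i.e. n ≥ 35.84/(0.183·3.41²) = 16.843.
The smallest integer n is 17.

17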